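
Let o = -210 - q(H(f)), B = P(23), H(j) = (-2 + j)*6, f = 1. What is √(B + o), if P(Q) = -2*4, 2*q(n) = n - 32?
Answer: I*√199 ≈ 14.107*I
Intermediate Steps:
H(j) = -12 + 6*j
q(n) = -16 + n/2 (q(n) = (n - 32)/2 = (-32 + n)/2 = -16 + n/2)
P(Q) = -8
B = -8
o = -191 (o = -210 - (-16 + (-12 + 6*1)/2) = -210 - (-16 + (-12 + 6)/2) = -210 - (-16 + (½)*(-6)) = -210 - (-16 - 3) = -210 - 1*(-19) = -210 + 19 = -191)
√(B + o) = √(-8 - 191) = √(-199) = I*√199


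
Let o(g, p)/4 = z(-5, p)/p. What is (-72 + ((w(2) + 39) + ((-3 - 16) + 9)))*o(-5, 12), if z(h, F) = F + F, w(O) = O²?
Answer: -312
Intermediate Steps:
z(h, F) = 2*F
o(g, p) = 8 (o(g, p) = 4*((2*p)/p) = 4*2 = 8)
(-72 + ((w(2) + 39) + ((-3 - 16) + 9)))*o(-5, 12) = (-72 + ((2² + 39) + ((-3 - 16) + 9)))*8 = (-72 + ((4 + 39) + (-19 + 9)))*8 = (-72 + (43 - 10))*8 = (-72 + 33)*8 = -39*8 = -312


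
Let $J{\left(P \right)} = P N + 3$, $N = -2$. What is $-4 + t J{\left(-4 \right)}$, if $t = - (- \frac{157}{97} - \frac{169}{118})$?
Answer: $\frac{338325}{11446} \approx 29.558$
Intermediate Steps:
$t = \frac{34919}{11446}$ ($t = - (\left(-157\right) \frac{1}{97} - \frac{169}{118}) = - (- \frac{157}{97} - \frac{169}{118}) = \left(-1\right) \left(- \frac{34919}{11446}\right) = \frac{34919}{11446} \approx 3.0508$)
$J{\left(P \right)} = 3 - 2 P$ ($J{\left(P \right)} = P \left(-2\right) + 3 = - 2 P + 3 = 3 - 2 P$)
$-4 + t J{\left(-4 \right)} = -4 + \frac{34919 \left(3 - -8\right)}{11446} = -4 + \frac{34919 \left(3 + 8\right)}{11446} = -4 + \frac{34919}{11446} \cdot 11 = -4 + \frac{384109}{11446} = \frac{338325}{11446}$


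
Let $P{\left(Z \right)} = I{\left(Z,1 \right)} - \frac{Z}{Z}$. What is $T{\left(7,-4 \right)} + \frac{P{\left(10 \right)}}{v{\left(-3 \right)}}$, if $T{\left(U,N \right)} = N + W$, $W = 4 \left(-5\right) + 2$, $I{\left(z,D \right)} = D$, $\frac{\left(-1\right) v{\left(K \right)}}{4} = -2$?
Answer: $-22$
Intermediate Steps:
$v{\left(K \right)} = 8$ ($v{\left(K \right)} = \left(-4\right) \left(-2\right) = 8$)
$P{\left(Z \right)} = 0$ ($P{\left(Z \right)} = 1 - \frac{Z}{Z} = 1 - 1 = 0$)
$W = -18$ ($W = -20 + 2 = -18$)
$T{\left(U,N \right)} = -18 + N$ ($T{\left(U,N \right)} = N - 18 = -18 + N$)
$T{\left(7,-4 \right)} + \frac{P{\left(10 \right)}}{v{\left(-3 \right)}} = \left(-18 - 4\right) + \frac{0}{8} = -22 + 0 \cdot \frac{1}{8} = -22 + 0 = -22$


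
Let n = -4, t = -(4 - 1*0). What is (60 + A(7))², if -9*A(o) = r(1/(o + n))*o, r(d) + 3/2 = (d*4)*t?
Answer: 12439729/2916 ≈ 4266.0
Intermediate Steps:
t = -4 (t = -(4 + 0) = -1*4 = -4)
r(d) = -3/2 - 16*d (r(d) = -3/2 + (d*4)*(-4) = -3/2 + (4*d)*(-4) = -3/2 - 16*d)
A(o) = -o*(-3/2 - 16/(-4 + o))/9 (A(o) = -(-3/2 - 16/(o - 4))*o/9 = -(-3/2 - 16/(-4 + o))*o/9 = -o*(-3/2 - 16/(-4 + o))/9)
(60 + A(7))² = (60 + (1/18)*7*(20 + 3*7)/(-4 + 7))² = (60 + (1/18)*7*(20 + 21)/3)² = (60 + (1/18)*7*(⅓)*41)² = (60 + 287/54)² = (3527/54)² = 12439729/2916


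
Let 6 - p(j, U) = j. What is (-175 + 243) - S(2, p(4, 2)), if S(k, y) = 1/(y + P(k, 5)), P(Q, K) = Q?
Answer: 271/4 ≈ 67.750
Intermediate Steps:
p(j, U) = 6 - j
S(k, y) = 1/(k + y) (S(k, y) = 1/(y + k) = 1/(k + y))
(-175 + 243) - S(2, p(4, 2)) = (-175 + 243) - 1/(2 + (6 - 1*4)) = 68 - 1/(2 + (6 - 4)) = 68 - 1/(2 + 2) = 68 - 1/4 = 68 - 1*¼ = 68 - ¼ = 271/4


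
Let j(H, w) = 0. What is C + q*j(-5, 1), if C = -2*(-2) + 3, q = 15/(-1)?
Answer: 7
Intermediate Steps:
q = -15 (q = 15*(-1) = -15)
C = 7 (C = 4 + 3 = 7)
C + q*j(-5, 1) = 7 - 15*0 = 7 + 0 = 7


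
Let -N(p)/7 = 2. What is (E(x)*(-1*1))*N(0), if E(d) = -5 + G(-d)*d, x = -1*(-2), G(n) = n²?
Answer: 42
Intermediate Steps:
N(p) = -14 (N(p) = -7*2 = -14)
x = 2
E(d) = -5 + d³ (E(d) = -5 + (-d)²*d = -5 + d²*d = -5 + d³)
(E(x)*(-1*1))*N(0) = ((-5 + 2³)*(-1*1))*(-14) = ((-5 + 8)*(-1))*(-14) = (3*(-1))*(-14) = -3*(-14) = 42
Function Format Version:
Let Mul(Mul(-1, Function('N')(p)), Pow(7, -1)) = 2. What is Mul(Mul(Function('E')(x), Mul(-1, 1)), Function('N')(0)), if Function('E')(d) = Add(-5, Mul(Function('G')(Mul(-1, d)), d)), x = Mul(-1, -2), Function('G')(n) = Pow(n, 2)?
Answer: 42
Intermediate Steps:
Function('N')(p) = -14 (Function('N')(p) = Mul(-7, 2) = -14)
x = 2
Function('E')(d) = Add(-5, Pow(d, 3)) (Function('E')(d) = Add(-5, Mul(Pow(Mul(-1, d), 2), d)) = Add(-5, Mul(Pow(d, 2), d)) = Add(-5, Pow(d, 3)))
Mul(Mul(Function('E')(x), Mul(-1, 1)), Function('N')(0)) = Mul(Mul(Add(-5, Pow(2, 3)), Mul(-1, 1)), -14) = Mul(Mul(Add(-5, 8), -1), -14) = Mul(Mul(3, -1), -14) = Mul(-3, -14) = 42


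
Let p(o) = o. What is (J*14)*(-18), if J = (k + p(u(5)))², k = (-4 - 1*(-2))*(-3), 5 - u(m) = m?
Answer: -9072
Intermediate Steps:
u(m) = 5 - m
k = 6 (k = (-4 + 2)*(-3) = -2*(-3) = 6)
J = 36 (J = (6 + (5 - 1*5))² = (6 + (5 - 5))² = (6 + 0)² = 6² = 36)
(J*14)*(-18) = (36*14)*(-18) = 504*(-18) = -9072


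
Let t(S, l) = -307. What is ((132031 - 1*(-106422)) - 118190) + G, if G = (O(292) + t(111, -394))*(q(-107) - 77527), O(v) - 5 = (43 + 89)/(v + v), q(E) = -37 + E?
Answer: 3439664987/146 ≈ 2.3559e+7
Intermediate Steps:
O(v) = 5 + 66/v (O(v) = 5 + (43 + 89)/(v + v) = 5 + 132/((2*v)) = 5 + 132*(1/(2*v)) = 5 + 66/v)
G = 3422106589/146 (G = ((5 + 66/292) - 307)*((-37 - 107) - 77527) = ((5 + 66*(1/292)) - 307)*(-144 - 77527) = ((5 + 33/146) - 307)*(-77671) = (763/146 - 307)*(-77671) = -44059/146*(-77671) = 3422106589/146 ≈ 2.3439e+7)
((132031 - 1*(-106422)) - 118190) + G = ((132031 - 1*(-106422)) - 118190) + 3422106589/146 = ((132031 + 106422) - 118190) + 3422106589/146 = (238453 - 118190) + 3422106589/146 = 120263 + 3422106589/146 = 3439664987/146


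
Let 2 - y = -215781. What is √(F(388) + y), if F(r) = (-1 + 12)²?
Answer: 4*√13494 ≈ 464.65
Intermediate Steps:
y = 215783 (y = 2 - 1*(-215781) = 2 + 215781 = 215783)
F(r) = 121 (F(r) = 11² = 121)
√(F(388) + y) = √(121 + 215783) = √215904 = 4*√13494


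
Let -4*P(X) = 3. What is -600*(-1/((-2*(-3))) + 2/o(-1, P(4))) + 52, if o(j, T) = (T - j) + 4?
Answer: -2216/17 ≈ -130.35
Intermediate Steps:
P(X) = -¾ (P(X) = -¼*3 = -¾)
o(j, T) = 4 + T - j
-600*(-1/((-2*(-3))) + 2/o(-1, P(4))) + 52 = -600*(-1/((-2*(-3))) + 2/(4 - ¾ - 1*(-1))) + 52 = -600*(-1/6 + 2/(4 - ¾ + 1)) + 52 = -600*(-1*⅙ + 2/(17/4)) + 52 = -600*(-⅙ + 2*(4/17)) + 52 = -600*(-⅙ + 8/17) + 52 = -600*31/102 + 52 = -75*124/51 + 52 = -3100/17 + 52 = -2216/17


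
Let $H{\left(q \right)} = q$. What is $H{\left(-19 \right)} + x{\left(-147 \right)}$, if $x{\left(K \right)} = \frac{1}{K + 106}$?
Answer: $- \frac{780}{41} \approx -19.024$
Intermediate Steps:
$x{\left(K \right)} = \frac{1}{106 + K}$
$H{\left(-19 \right)} + x{\left(-147 \right)} = -19 + \frac{1}{106 - 147} = -19 + \frac{1}{-41} = -19 - \frac{1}{41} = - \frac{780}{41}$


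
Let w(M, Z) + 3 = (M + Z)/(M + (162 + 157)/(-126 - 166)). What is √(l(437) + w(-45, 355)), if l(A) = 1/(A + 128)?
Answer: I*√562289974004910/7604335 ≈ 3.1183*I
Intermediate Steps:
w(M, Z) = -3 + (M + Z)/(-319/292 + M) (w(M, Z) = -3 + (M + Z)/(M + (162 + 157)/(-126 - 166)) = -3 + (M + Z)/(M + 319/(-292)) = -3 + (M + Z)/(M + 319*(-1/292)) = -3 + (M + Z)/(M - 319/292) = -3 + (M + Z)/(-319/292 + M))
l(A) = 1/(128 + A)
√(l(437) + w(-45, 355)) = √(1/(128 + 437) + (957 - 584*(-45) + 292*355)/(-319 + 292*(-45))) = √(1/565 + (957 + 26280 + 103660)/(-319 - 13140)) = √(1/565 + 130897/(-13459)) = √(1/565 - 1/13459*130897) = √(1/565 - 130897/13459) = √(-73943346/7604335) = I*√562289974004910/7604335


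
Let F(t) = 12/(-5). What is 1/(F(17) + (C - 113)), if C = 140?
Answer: 5/123 ≈ 0.040650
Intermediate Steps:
F(t) = -12/5 (F(t) = 12*(-⅕) = -12/5)
1/(F(17) + (C - 113)) = 1/(-12/5 + (140 - 113)) = 1/(-12/5 + 27) = 1/(123/5) = 5/123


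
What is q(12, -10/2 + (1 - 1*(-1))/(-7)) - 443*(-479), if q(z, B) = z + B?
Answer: 1485426/7 ≈ 2.1220e+5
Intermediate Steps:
q(z, B) = B + z
q(12, -10/2 + (1 - 1*(-1))/(-7)) - 443*(-479) = ((-10/2 + (1 - 1*(-1))/(-7)) + 12) - 443*(-479) = ((-10*1/2 + (1 + 1)*(-1/7)) + 12) + 212197 = ((-5 + 2*(-1/7)) + 12) + 212197 = ((-5 - 2/7) + 12) + 212197 = (-37/7 + 12) + 212197 = 47/7 + 212197 = 1485426/7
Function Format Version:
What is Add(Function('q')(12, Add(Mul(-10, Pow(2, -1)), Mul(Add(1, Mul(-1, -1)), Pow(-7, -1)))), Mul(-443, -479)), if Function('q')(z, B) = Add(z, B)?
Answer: Rational(1485426, 7) ≈ 2.1220e+5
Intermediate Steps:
Function('q')(z, B) = Add(B, z)
Add(Function('q')(12, Add(Mul(-10, Pow(2, -1)), Mul(Add(1, Mul(-1, -1)), Pow(-7, -1)))), Mul(-443, -479)) = Add(Add(Add(Mul(-10, Pow(2, -1)), Mul(Add(1, Mul(-1, -1)), Pow(-7, -1))), 12), Mul(-443, -479)) = Add(Add(Add(Mul(-10, Rational(1, 2)), Mul(Add(1, 1), Rational(-1, 7))), 12), 212197) = Add(Add(Add(-5, Mul(2, Rational(-1, 7))), 12), 212197) = Add(Add(Add(-5, Rational(-2, 7)), 12), 212197) = Add(Add(Rational(-37, 7), 12), 212197) = Add(Rational(47, 7), 212197) = Rational(1485426, 7)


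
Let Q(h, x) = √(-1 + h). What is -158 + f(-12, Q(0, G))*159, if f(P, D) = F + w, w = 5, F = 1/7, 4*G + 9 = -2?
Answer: 4618/7 ≈ 659.71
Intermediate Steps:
G = -11/4 (G = -9/4 + (¼)*(-2) = -9/4 - ½ = -11/4 ≈ -2.7500)
F = ⅐ ≈ 0.14286
f(P, D) = 36/7 (f(P, D) = ⅐ + 5 = 36/7)
-158 + f(-12, Q(0, G))*159 = -158 + (36/7)*159 = -158 + 5724/7 = 4618/7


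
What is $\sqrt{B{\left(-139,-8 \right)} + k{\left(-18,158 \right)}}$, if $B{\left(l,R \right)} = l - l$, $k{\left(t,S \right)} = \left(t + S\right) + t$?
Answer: $\sqrt{122} \approx 11.045$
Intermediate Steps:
$k{\left(t,S \right)} = S + 2 t$ ($k{\left(t,S \right)} = \left(S + t\right) + t = S + 2 t$)
$B{\left(l,R \right)} = 0$
$\sqrt{B{\left(-139,-8 \right)} + k{\left(-18,158 \right)}} = \sqrt{0 + \left(158 + 2 \left(-18\right)\right)} = \sqrt{0 + \left(158 - 36\right)} = \sqrt{0 + 122} = \sqrt{122}$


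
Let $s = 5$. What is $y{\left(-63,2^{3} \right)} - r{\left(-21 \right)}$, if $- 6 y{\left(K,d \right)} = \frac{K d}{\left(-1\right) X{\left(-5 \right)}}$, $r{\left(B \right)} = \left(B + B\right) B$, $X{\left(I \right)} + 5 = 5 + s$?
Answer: $- \frac{4494}{5} \approx -898.8$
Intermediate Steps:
$X{\left(I \right)} = 5$ ($X{\left(I \right)} = -5 + \left(5 + 5\right) = -5 + 10 = 5$)
$r{\left(B \right)} = 2 B^{2}$ ($r{\left(B \right)} = 2 B B = 2 B^{2}$)
$y{\left(K,d \right)} = \frac{K d}{30}$ ($y{\left(K,d \right)} = - \frac{K d \frac{1}{\left(-1\right) 5}}{6} = - \frac{K d \frac{1}{-5}}{6} = - \frac{K d \left(- \frac{1}{5}\right)}{6} = - \frac{\left(- \frac{1}{5}\right) K d}{6} = \frac{K d}{30}$)
$y{\left(-63,2^{3} \right)} - r{\left(-21 \right)} = \frac{1}{30} \left(-63\right) 2^{3} - 2 \left(-21\right)^{2} = \frac{1}{30} \left(-63\right) 8 - 2 \cdot 441 = - \frac{84}{5} - 882 = - \frac{4494}{5}$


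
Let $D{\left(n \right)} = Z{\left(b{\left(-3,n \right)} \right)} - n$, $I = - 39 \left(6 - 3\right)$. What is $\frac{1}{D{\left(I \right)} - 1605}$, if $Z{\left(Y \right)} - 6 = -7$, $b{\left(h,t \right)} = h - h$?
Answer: $- \frac{1}{1489} \approx -0.00067159$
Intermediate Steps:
$b{\left(h,t \right)} = 0$
$Z{\left(Y \right)} = -1$ ($Z{\left(Y \right)} = 6 - 7 = -1$)
$I = -117$ ($I = \left(-39\right) 3 = -117$)
$D{\left(n \right)} = -1 - n$
$\frac{1}{D{\left(I \right)} - 1605} = \frac{1}{\left(-1 - -117\right) - 1605} = \frac{1}{\left(-1 + 117\right) - 1605} = \frac{1}{116 - 1605} = \frac{1}{-1489} = - \frac{1}{1489}$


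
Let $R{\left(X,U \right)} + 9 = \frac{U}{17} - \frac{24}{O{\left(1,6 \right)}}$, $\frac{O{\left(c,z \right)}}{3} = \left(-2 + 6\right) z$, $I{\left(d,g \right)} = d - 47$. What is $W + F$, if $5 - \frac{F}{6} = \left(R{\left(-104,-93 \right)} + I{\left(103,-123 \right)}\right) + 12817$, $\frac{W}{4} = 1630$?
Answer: $- \frac{1200186}{17} \approx -70599.0$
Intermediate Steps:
$I{\left(d,g \right)} = -47 + d$
$O{\left(c,z \right)} = 12 z$ ($O{\left(c,z \right)} = 3 \left(-2 + 6\right) z = 3 \cdot 4 z = 12 z$)
$R{\left(X,U \right)} = - \frac{28}{3} + \frac{U}{17}$ ($R{\left(X,U \right)} = -9 + \left(\frac{U}{17} - \frac{24}{12 \cdot 6}\right) = -9 + \left(U \frac{1}{17} - \frac{24}{72}\right) = -9 + \left(\frac{U}{17} - \frac{1}{3}\right) = -9 + \left(- \frac{1}{3} + \frac{U}{17}\right) = - \frac{28}{3} + \frac{U}{17}$)
$W = 6520$ ($W = 4 \cdot 1630 = 6520$)
$F = - \frac{1311026}{17}$ ($F = 30 - 6 \left(\left(\left(- \frac{28}{3} + \frac{1}{17} \left(-93\right)\right) + \left(-47 + 103\right)\right) + 12817\right) = 30 - 6 \left(\left(\left(- \frac{28}{3} - \frac{93}{17}\right) + 56\right) + 12817\right) = 30 - 6 \left(\left(- \frac{755}{51} + 56\right) + 12817\right) = 30 - 6 \left(\frac{2101}{51} + 12817\right) = 30 - \frac{1311536}{17} = - \frac{1311026}{17} \approx -77119.0$)
$W + F = 6520 - \frac{1311026}{17} = - \frac{1200186}{17}$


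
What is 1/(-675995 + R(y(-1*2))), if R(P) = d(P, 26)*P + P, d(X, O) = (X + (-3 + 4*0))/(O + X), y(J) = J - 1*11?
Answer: -1/675992 ≈ -1.4793e-6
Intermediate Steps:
y(J) = -11 + J (y(J) = J - 11 = -11 + J)
d(X, O) = (-3 + X)/(O + X) (d(X, O) = (X + (-3 + 0))/(O + X) = (X - 3)/(O + X) = (-3 + X)/(O + X))
R(P) = P + P*(-3 + P)/(26 + P) (R(P) = ((-3 + P)/(26 + P))*P + P = P*(-3 + P)/(26 + P) + P = P + P*(-3 + P)/(26 + P))
1/(-675995 + R(y(-1*2))) = 1/(-675995 + (-11 - 1*2)*(23 + 2*(-11 - 1*2))/(26 + (-11 - 1*2))) = 1/(-675995 + (-11 - 2)*(23 + 2*(-11 - 2))/(26 + (-11 - 2))) = 1/(-675995 - 13*(23 + 2*(-13))/(26 - 13)) = 1/(-675995 - 13*(23 - 26)/13) = 1/(-675995 - 13*1/13*(-3)) = 1/(-675995 + 3) = 1/(-675992) = -1/675992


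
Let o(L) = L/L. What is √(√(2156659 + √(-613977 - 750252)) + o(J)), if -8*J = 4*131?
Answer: √(1 + √(2156659 + 3*I*√151581)) ≈ 38.335 + 0.0052*I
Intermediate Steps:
J = -131/2 ≈ -65.500
o(L) = 1
√(√(2156659 + √(-613977 - 750252)) + o(J)) = √(√(2156659 + √(-613977 - 750252)) + 1) = √(√(2156659 + √(-1364229)) + 1) = √(√(2156659 + 3*I*√151581) + 1) = √(1 + √(2156659 + 3*I*√151581))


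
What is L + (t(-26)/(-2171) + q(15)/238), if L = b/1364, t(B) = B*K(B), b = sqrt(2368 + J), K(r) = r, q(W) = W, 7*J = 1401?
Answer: -9871/39746 + sqrt(125839)/9548 ≈ -0.21120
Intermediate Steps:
J = 1401/7 (J = (1/7)*1401 = 1401/7 ≈ 200.14)
b = sqrt(125839)/7 (b = sqrt(2368 + 1401/7) = sqrt(17977/7) = sqrt(125839)/7 ≈ 50.677)
t(B) = B**2 (t(B) = B*B = B**2)
L = sqrt(125839)/9548 (L = (sqrt(125839)/7)/1364 = (sqrt(125839)/7)*(1/1364) = sqrt(125839)/9548 ≈ 0.037153)
L + (t(-26)/(-2171) + q(15)/238) = sqrt(125839)/9548 + ((-26)**2/(-2171) + 15/238) = sqrt(125839)/9548 + (676*(-1/2171) + 15*(1/238)) = sqrt(125839)/9548 + (-52/167 + 15/238) = sqrt(125839)/9548 - 9871/39746 = -9871/39746 + sqrt(125839)/9548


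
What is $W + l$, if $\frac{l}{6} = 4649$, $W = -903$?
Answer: $26991$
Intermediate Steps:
$l = 27894$ ($l = 6 \cdot 4649 = 27894$)
$W + l = -903 + 27894 = 26991$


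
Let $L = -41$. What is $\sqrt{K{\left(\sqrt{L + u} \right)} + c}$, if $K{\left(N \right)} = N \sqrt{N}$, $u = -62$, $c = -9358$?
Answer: $\sqrt{-9358 + 103^{\frac{3}{4}} i^{\frac{3}{2}}} \approx 0.118 + 96.855 i$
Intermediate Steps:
$K{\left(N \right)} = N^{\frac{3}{2}}$
$\sqrt{K{\left(\sqrt{L + u} \right)} + c} = \sqrt{\left(\sqrt{-41 - 62}\right)^{\frac{3}{2}} - 9358} = \sqrt{\left(\sqrt{-103}\right)^{\frac{3}{2}} - 9358} = \sqrt{\left(i \sqrt{103}\right)^{\frac{3}{2}} - 9358} = \sqrt{103^{\frac{3}{4}} i^{\frac{3}{2}} - 9358} = \sqrt{-9358 + 103^{\frac{3}{4}} i^{\frac{3}{2}}}$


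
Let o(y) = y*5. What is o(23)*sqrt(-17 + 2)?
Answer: 115*I*sqrt(15) ≈ 445.39*I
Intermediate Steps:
o(y) = 5*y
o(23)*sqrt(-17 + 2) = (5*23)*sqrt(-17 + 2) = 115*sqrt(-15) = 115*(I*sqrt(15)) = 115*I*sqrt(15)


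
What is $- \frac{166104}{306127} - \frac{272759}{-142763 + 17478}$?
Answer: $\frac{62688554753}{38353121195} \approx 1.6345$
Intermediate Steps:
$- \frac{166104}{306127} - \frac{272759}{-142763 + 17478} = \left(-166104\right) \frac{1}{306127} - \frac{272759}{-125285} = - \frac{166104}{306127} - - \frac{272759}{125285} = - \frac{166104}{306127} + \frac{272759}{125285} = \frac{62688554753}{38353121195}$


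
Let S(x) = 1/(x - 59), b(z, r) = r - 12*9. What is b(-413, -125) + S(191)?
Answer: -30755/132 ≈ -232.99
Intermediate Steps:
b(z, r) = -108 + r (b(z, r) = r - 1*108 = r - 108 = -108 + r)
S(x) = 1/(-59 + x)
b(-413, -125) + S(191) = (-108 - 125) + 1/(-59 + 191) = -233 + 1/132 = -30755/132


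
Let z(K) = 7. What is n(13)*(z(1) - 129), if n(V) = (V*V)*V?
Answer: -268034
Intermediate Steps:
n(V) = V³ (n(V) = V²*V = V³)
n(13)*(z(1) - 129) = 13³*(7 - 129) = 2197*(-122) = -268034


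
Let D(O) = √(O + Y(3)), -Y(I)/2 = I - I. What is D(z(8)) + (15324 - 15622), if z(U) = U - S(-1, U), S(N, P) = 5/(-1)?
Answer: -298 + √13 ≈ -294.39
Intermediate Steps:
Y(I) = 0 (Y(I) = -2*(I - I) = -2*0 = 0)
S(N, P) = -5 (S(N, P) = 5*(-1) = -5)
z(U) = 5 + U (z(U) = U - 1*(-5) = U + 5 = 5 + U)
D(O) = √O (D(O) = √(O + 0) = √O)
D(z(8)) + (15324 - 15622) = √(5 + 8) + (15324 - 15622) = √13 - 298 = -298 + √13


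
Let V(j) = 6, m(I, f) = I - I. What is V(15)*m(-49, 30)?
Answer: 0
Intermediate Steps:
m(I, f) = 0
V(15)*m(-49, 30) = 6*0 = 0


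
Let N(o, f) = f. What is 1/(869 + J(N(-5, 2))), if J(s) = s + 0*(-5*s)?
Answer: 1/871 ≈ 0.0011481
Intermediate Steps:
J(s) = s (J(s) = s + 0 = s)
1/(869 + J(N(-5, 2))) = 1/(869 + 2) = 1/871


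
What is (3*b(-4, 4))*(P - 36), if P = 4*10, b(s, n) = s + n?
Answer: 0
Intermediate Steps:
b(s, n) = n + s
P = 40
(3*b(-4, 4))*(P - 36) = (3*(4 - 4))*(40 - 36) = (3*0)*4 = 0*4 = 0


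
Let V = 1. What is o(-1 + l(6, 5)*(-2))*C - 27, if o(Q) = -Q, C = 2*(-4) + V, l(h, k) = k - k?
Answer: -34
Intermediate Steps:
l(h, k) = 0
C = -7 (C = 2*(-4) + 1 = -8 + 1 = -7)
o(-1 + l(6, 5)*(-2))*C - 27 = -(-1 + 0*(-2))*(-7) - 27 = -(-1 + 0)*(-7) - 27 = -1*(-1)*(-7) - 27 = 1*(-7) - 27 = -7 - 27 = -34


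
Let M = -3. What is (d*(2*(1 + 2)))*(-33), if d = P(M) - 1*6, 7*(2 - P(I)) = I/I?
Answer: 5742/7 ≈ 820.29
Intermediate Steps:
P(I) = 13/7 (P(I) = 2 - I/(7*I) = 2 - 1/7*1 = 2 - 1/7 = 13/7)
d = -29/7 (d = 13/7 - 1*6 = 13/7 - 6 = -29/7 ≈ -4.1429)
(d*(2*(1 + 2)))*(-33) = -58*(1 + 2)/7*(-33) = -58*3/7*(-33) = -29/7*6*(-33) = -174/7*(-33) = 5742/7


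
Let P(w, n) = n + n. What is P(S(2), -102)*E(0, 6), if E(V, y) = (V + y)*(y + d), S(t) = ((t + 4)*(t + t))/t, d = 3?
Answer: -11016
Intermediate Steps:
S(t) = 8 + 2*t (S(t) = ((4 + t)*(2*t))/t = (2*t*(4 + t))/t = 8 + 2*t)
P(w, n) = 2*n
E(V, y) = (3 + y)*(V + y) (E(V, y) = (V + y)*(y + 3) = (V + y)*(3 + y) = (3 + y)*(V + y))
P(S(2), -102)*E(0, 6) = (2*(-102))*(6² + 3*0 + 3*6 + 0*6) = -204*(36 + 0 + 18 + 0) = -204*54 = -11016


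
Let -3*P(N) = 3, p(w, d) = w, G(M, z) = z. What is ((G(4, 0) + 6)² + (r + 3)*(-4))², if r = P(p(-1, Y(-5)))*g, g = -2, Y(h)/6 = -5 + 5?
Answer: 256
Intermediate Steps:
Y(h) = 0 (Y(h) = 6*(-5 + 5) = 6*0 = 0)
P(N) = -1 (P(N) = -⅓*3 = -1)
r = 2 (r = -1*(-2) = 2)
((G(4, 0) + 6)² + (r + 3)*(-4))² = ((0 + 6)² + (2 + 3)*(-4))² = (6² + 5*(-4))² = (36 - 20)² = 16² = 256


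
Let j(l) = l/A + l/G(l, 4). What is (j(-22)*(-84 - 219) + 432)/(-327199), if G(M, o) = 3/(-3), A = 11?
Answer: 5628/327199 ≈ 0.017201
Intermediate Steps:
G(M, o) = -1 (G(M, o) = 3*(-⅓) = -1)
j(l) = -10*l/11 (j(l) = l/11 + l/(-1) = l*(1/11) + l*(-1) = l/11 - l = -10*l/11)
(j(-22)*(-84 - 219) + 432)/(-327199) = ((-10/11*(-22))*(-84 - 219) + 432)/(-327199) = (20*(-303) + 432)*(-1/327199) = (-6060 + 432)*(-1/327199) = -5628*(-1/327199) = 5628/327199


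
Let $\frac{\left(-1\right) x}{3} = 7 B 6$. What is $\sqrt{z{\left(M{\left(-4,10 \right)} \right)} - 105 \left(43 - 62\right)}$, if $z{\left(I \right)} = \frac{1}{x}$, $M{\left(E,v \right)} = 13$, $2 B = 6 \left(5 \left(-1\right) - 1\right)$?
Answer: $\frac{\sqrt{31672627}}{126} \approx 44.665$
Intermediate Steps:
$B = -18$ ($B = \frac{6 \left(5 \left(-1\right) - 1\right)}{2} = \frac{6 \left(-5 - 1\right)}{2} = \frac{6 \left(-6\right)}{2} = \frac{1}{2} \left(-36\right) = -18$)
$x = 2268$ ($x = - 3 \cdot 7 \left(-18\right) 6 = - 3 \left(\left(-126\right) 6\right) = \left(-3\right) \left(-756\right) = 2268$)
$z{\left(I \right)} = \frac{1}{2268}$
$\sqrt{z{\left(M{\left(-4,10 \right)} \right)} - 105 \left(43 - 62\right)} = \sqrt{\frac{1}{2268} - 105 \left(43 - 62\right)} = \sqrt{\frac{1}{2268} - -1995} = \sqrt{\frac{1}{2268} + 1995} = \sqrt{\frac{4524661}{2268}} = \frac{\sqrt{31672627}}{126}$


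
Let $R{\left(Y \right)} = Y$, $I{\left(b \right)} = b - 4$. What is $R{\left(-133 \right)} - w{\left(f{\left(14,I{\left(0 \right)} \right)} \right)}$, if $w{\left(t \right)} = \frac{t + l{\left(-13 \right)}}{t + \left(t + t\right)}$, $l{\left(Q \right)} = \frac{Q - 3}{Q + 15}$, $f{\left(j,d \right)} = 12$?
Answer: $- \frac{1198}{9} \approx -133.11$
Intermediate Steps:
$I{\left(b \right)} = -4 + b$
$l{\left(Q \right)} = \frac{-3 + Q}{15 + Q}$
$w{\left(t \right)} = \frac{-8 + t}{3 t}$ ($w{\left(t \right)} = \frac{t + \frac{-3 - 13}{15 - 13}}{t + \left(t + t\right)} = \frac{t + \frac{1}{2} \left(-16\right)}{t + 2 t} = \frac{t + \frac{1}{2} \left(-16\right)}{3 t} = \left(t - 8\right) \frac{1}{3 t} = \left(-8 + t\right) \frac{1}{3 t} = \frac{-8 + t}{3 t}$)
$R{\left(-133 \right)} - w{\left(f{\left(14,I{\left(0 \right)} \right)} \right)} = -133 - \frac{-8 + 12}{3 \cdot 12} = -133 - \frac{1}{3} \cdot \frac{1}{12} \cdot 4 = -133 - \frac{1}{9} = - \frac{1198}{9}$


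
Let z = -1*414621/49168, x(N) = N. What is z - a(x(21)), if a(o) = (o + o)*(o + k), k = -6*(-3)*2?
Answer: -118122813/49168 ≈ -2402.4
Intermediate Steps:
k = 36 (k = 18*2 = 36)
z = -414621/49168 (z = -414621*1/49168 = -414621/49168 ≈ -8.4327)
a(o) = 2*o*(36 + o) (a(o) = (o + o)*(o + 36) = (2*o)*(36 + o) = 2*o*(36 + o))
z - a(x(21)) = -414621/49168 - 2*21*(36 + 21) = -414621/49168 - 2*21*57 = -414621/49168 - 1*2394 = -414621/49168 - 2394 = -118122813/49168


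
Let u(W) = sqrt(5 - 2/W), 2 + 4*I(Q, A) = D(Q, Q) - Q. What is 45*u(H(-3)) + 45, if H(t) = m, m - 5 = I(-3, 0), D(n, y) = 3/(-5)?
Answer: 45 + 15*sqrt(11985)/17 ≈ 141.60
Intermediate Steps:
D(n, y) = -3/5 (D(n, y) = 3*(-1/5) = -3/5)
I(Q, A) = -13/20 - Q/4 (I(Q, A) = -1/2 + (-3/5 - Q)/4 = -1/2 + (-3/20 - Q/4) = -13/20 - Q/4)
m = 51/10 (m = 5 + (-13/20 - 1/4*(-3)) = 5 + (-13/20 + 3/4) = 5 + 1/10 = 51/10 ≈ 5.1000)
H(t) = 51/10
45*u(H(-3)) + 45 = 45*sqrt(5 - 2/51/10) + 45 = 45*sqrt(5 - 2*10/51) + 45 = 45*sqrt(5 - 20/51) + 45 = 45*sqrt(235/51) + 45 = 45*(sqrt(11985)/51) + 45 = 15*sqrt(11985)/17 + 45 = 45 + 15*sqrt(11985)/17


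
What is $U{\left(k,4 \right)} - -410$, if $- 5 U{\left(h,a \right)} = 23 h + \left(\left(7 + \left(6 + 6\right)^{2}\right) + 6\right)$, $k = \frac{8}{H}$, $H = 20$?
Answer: $\frac{9419}{25} \approx 376.76$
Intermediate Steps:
$k = \frac{2}{5}$ ($k = \frac{8}{20} = 8 \cdot \frac{1}{20} = \frac{2}{5} \approx 0.4$)
$U{\left(h,a \right)} = - \frac{157}{5} - \frac{23 h}{5}$ ($U{\left(h,a \right)} = - \frac{23 h + \left(\left(7 + \left(6 + 6\right)^{2}\right) + 6\right)}{5} = - \frac{23 h + \left(\left(7 + 12^{2}\right) + 6\right)}{5} = - \frac{23 h + \left(\left(7 + 144\right) + 6\right)}{5} = - \frac{23 h + \left(151 + 6\right)}{5} = - \frac{23 h + 157}{5} = - \frac{157 + 23 h}{5} = - \frac{157}{5} - \frac{23 h}{5}$)
$U{\left(k,4 \right)} - -410 = \left(- \frac{157}{5} - \frac{46}{25}\right) - -410 = \left(- \frac{157}{5} - \frac{46}{25}\right) + 410 = - \frac{831}{25} + 410 = \frac{9419}{25}$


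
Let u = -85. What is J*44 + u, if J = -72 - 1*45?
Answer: -5233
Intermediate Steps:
J = -117 (J = -72 - 45 = -117)
J*44 + u = -117*44 - 85 = -5148 - 85 = -5233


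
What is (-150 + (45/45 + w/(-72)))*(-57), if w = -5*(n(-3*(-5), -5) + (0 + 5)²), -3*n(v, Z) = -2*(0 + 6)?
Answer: 201077/24 ≈ 8378.2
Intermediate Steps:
n(v, Z) = 4 (n(v, Z) = -(-2)*(0 + 6)/3 = -(-2)*6/3 = -⅓*(-12) = 4)
w = -145 (w = -5*(4 + (0 + 5)²) = -5*(4 + 5²) = -5*(4 + 25) = -5*29 = -145)
(-150 + (45/45 + w/(-72)))*(-57) = (-150 + (45/45 - 145/(-72)))*(-57) = (-150 + (45*(1/45) - 145*(-1/72)))*(-57) = (-150 + (1 + 145/72))*(-57) = (-150 + 217/72)*(-57) = -10583/72*(-57) = 201077/24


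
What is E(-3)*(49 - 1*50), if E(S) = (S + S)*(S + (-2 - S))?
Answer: -12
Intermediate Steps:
E(S) = -4*S (E(S) = (2*S)*(-2) = -4*S)
E(-3)*(49 - 1*50) = (-4*(-3))*(49 - 1*50) = 12*(49 - 50) = 12*(-1) = -12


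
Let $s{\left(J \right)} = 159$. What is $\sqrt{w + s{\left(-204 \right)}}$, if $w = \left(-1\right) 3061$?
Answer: $i \sqrt{2902} \approx 53.87 i$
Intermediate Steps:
$w = -3061$
$\sqrt{w + s{\left(-204 \right)}} = \sqrt{-3061 + 159} = \sqrt{-2902} = i \sqrt{2902}$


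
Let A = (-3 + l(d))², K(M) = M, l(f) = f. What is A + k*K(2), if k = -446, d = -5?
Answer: -828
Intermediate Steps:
A = 64 (A = (-3 - 5)² = (-8)² = 64)
A + k*K(2) = 64 - 446*2 = 64 - 892 = -828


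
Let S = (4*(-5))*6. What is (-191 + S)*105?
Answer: -32655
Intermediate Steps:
S = -120 (S = -20*6 = -120)
(-191 + S)*105 = (-191 - 120)*105 = -311*105 = -32655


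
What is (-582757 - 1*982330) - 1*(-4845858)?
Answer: 3280771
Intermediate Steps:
(-582757 - 1*982330) - 1*(-4845858) = (-582757 - 982330) + 4845858 = -1565087 + 4845858 = 3280771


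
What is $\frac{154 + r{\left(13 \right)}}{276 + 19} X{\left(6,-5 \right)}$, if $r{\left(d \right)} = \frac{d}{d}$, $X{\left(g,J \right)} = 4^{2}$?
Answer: $\frac{496}{59} \approx 8.4068$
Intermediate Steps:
$X{\left(g,J \right)} = 16$
$r{\left(d \right)} = 1$
$\frac{154 + r{\left(13 \right)}}{276 + 19} X{\left(6,-5 \right)} = \frac{154 + 1}{276 + 19} \cdot 16 = \frac{155}{295} \cdot 16 = 155 \cdot \frac{1}{295} \cdot 16 = \frac{31}{59} \cdot 16 = \frac{496}{59}$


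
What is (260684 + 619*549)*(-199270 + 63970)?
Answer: -81249679500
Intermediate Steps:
(260684 + 619*549)*(-199270 + 63970) = (260684 + 339831)*(-135300) = 600515*(-135300) = -81249679500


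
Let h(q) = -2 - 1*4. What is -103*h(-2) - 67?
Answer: 551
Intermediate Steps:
h(q) = -6 (h(q) = -2 - 4 = -6)
-103*h(-2) - 67 = -103*(-6) - 67 = 618 - 67 = 551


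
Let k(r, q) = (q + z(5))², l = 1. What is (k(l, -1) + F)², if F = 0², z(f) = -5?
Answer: 1296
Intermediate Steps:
F = 0
k(r, q) = (-5 + q)² (k(r, q) = (q - 5)² = (-5 + q)²)
(k(l, -1) + F)² = ((-5 - 1)² + 0)² = ((-6)² + 0)² = (36 + 0)² = 36² = 1296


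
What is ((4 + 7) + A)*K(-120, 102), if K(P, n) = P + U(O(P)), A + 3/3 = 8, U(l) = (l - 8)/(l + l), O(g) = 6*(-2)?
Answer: -2145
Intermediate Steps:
O(g) = -12
U(l) = (-8 + l)/(2*l) (U(l) = (-8 + l)/((2*l)) = (-8 + l)*(1/(2*l)) = (-8 + l)/(2*l))
A = 7 (A = -1 + 8 = 7)
K(P, n) = ⅚ + P (K(P, n) = P + (½)*(-8 - 12)/(-12) = P + (½)*(-1/12)*(-20) = P + ⅚ = ⅚ + P)
((4 + 7) + A)*K(-120, 102) = ((4 + 7) + 7)*(⅚ - 120) = (11 + 7)*(-715/6) = 18*(-715/6) = -2145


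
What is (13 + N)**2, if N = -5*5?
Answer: 144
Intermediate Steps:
N = -25
(13 + N)**2 = (13 - 25)**2 = (-12)**2 = 144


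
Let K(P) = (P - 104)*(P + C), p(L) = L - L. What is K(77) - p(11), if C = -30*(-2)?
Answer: -3699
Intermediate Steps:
p(L) = 0
C = 60
K(P) = (-104 + P)*(60 + P) (K(P) = (P - 104)*(P + 60) = (-104 + P)*(60 + P))
K(77) - p(11) = (-6240 + 77² - 44*77) - 1*0 = (-6240 + 5929 - 3388) + 0 = -3699 + 0 = -3699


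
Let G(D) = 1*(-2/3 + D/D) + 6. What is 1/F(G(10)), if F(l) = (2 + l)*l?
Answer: 9/475 ≈ 0.018947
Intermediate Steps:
G(D) = 19/3 (G(D) = 1*(-2*⅓ + 1) + 6 = 1*(-⅔ + 1) + 6 = 1*(⅓) + 6 = ⅓ + 6 = 19/3)
F(l) = l*(2 + l)
1/F(G(10)) = 1/(19*(2 + 19/3)/3) = 1/((19/3)*(25/3)) = 1/(475/9) = 9/475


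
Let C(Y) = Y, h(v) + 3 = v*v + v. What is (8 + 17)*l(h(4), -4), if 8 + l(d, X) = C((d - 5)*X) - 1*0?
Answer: -1400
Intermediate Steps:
h(v) = -3 + v + v² (h(v) = -3 + (v*v + v) = -3 + (v² + v) = -3 + (v + v²) = -3 + v + v²)
l(d, X) = -8 + X*(-5 + d) (l(d, X) = -8 + ((d - 5)*X - 1*0) = -8 + ((-5 + d)*X + 0) = -8 + (X*(-5 + d) + 0) = -8 + X*(-5 + d))
(8 + 17)*l(h(4), -4) = (8 + 17)*(-8 - 4*(-5 + (-3 + 4 + 4²))) = 25*(-8 - 4*(-5 + (-3 + 4 + 16))) = 25*(-8 - 4*(-5 + 17)) = 25*(-8 - 4*12) = 25*(-8 - 48) = 25*(-56) = -1400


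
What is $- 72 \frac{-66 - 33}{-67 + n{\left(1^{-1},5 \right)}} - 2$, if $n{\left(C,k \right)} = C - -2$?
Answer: $- \frac{907}{8} \approx -113.38$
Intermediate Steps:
$n{\left(C,k \right)} = 2 + C$ ($n{\left(C,k \right)} = C + 2 = 2 + C$)
$- 72 \frac{-66 - 33}{-67 + n{\left(1^{-1},5 \right)}} - 2 = - 72 \frac{-66 - 33}{-67 + \left(2 + 1^{-1}\right)} - 2 = - 72 \left(- \frac{99}{-67 + \left(2 + 1\right)}\right) - 2 = - 72 \left(- \frac{99}{-67 + 3}\right) - 2 = - 72 \left(- \frac{99}{-64}\right) - 2 = - 72 \left(\left(-99\right) \left(- \frac{1}{64}\right)\right) - 2 = \left(-72\right) \frac{99}{64} - 2 = - \frac{891}{8} - 2 = - \frac{907}{8}$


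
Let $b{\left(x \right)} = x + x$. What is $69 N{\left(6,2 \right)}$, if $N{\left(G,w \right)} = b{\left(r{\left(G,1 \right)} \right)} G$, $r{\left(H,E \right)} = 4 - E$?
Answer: $2484$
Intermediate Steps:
$b{\left(x \right)} = 2 x$
$N{\left(G,w \right)} = 6 G$ ($N{\left(G,w \right)} = 2 \left(4 - 1\right) G = 2 \cdot 3 G = 6 G$)
$69 N{\left(6,2 \right)} = 69 \cdot 6 \cdot 6 = 69 \cdot 36 = 2484$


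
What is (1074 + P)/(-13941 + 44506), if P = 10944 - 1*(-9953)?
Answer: 21971/30565 ≈ 0.71883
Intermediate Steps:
P = 20897 (P = 10944 + 9953 = 20897)
(1074 + P)/(-13941 + 44506) = (1074 + 20897)/(-13941 + 44506) = 21971/30565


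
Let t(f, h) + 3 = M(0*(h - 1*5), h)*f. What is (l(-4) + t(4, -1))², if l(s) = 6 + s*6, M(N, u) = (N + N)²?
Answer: 441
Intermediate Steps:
M(N, u) = 4*N² (M(N, u) = (2*N)² = 4*N²)
l(s) = 6 + 6*s
t(f, h) = -3 (t(f, h) = -3 + (4*(0*(h - 1*5))²)*f = -3 + (4*(0*(h - 5))²)*f = -3 + (4*(0*(-5 + h))²)*f = -3 + (4*0²)*f = -3 + (4*0)*f = -3 + 0*f = -3 + 0 = -3)
(l(-4) + t(4, -1))² = ((6 + 6*(-4)) - 3)² = ((6 - 24) - 3)² = (-18 - 3)² = (-21)² = 441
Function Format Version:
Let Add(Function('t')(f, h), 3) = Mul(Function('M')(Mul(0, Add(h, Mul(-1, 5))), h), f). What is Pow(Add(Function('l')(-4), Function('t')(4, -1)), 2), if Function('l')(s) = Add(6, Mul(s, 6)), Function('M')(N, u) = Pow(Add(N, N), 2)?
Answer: 441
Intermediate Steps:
Function('M')(N, u) = Mul(4, Pow(N, 2)) (Function('M')(N, u) = Pow(Mul(2, N), 2) = Mul(4, Pow(N, 2)))
Function('l')(s) = Add(6, Mul(6, s))
Function('t')(f, h) = -3 (Function('t')(f, h) = Add(-3, Mul(Mul(4, Pow(Mul(0, Add(h, Mul(-1, 5))), 2)), f)) = Add(-3, Mul(Mul(4, Pow(Mul(0, Add(h, -5)), 2)), f)) = Add(-3, Mul(Mul(4, Pow(Mul(0, Add(-5, h)), 2)), f)) = Add(-3, Mul(Mul(4, Pow(0, 2)), f)) = Add(-3, Mul(Mul(4, 0), f)) = Add(-3, Mul(0, f)) = Add(-3, 0) = -3)
Pow(Add(Function('l')(-4), Function('t')(4, -1)), 2) = Pow(Add(Add(6, Mul(6, -4)), -3), 2) = Pow(Add(Add(6, -24), -3), 2) = Pow(Add(-18, -3), 2) = Pow(-21, 2) = 441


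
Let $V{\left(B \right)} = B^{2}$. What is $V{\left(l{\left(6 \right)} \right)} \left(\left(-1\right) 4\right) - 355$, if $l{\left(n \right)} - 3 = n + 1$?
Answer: $-755$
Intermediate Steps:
$l{\left(n \right)} = 4 + n$ ($l{\left(n \right)} = 3 + \left(n + 1\right) = 3 + \left(1 + n\right) = 4 + n$)
$V{\left(l{\left(6 \right)} \right)} \left(\left(-1\right) 4\right) - 355 = \left(4 + 6\right)^{2} \left(\left(-1\right) 4\right) - 355 = 10^{2} \left(-4\right) - 355 = 100 \left(-4\right) - 355 = -400 - 355 = -755$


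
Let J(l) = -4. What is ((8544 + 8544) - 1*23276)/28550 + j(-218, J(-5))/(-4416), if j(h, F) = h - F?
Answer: -5304127/31519200 ≈ -0.16828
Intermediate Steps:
((8544 + 8544) - 1*23276)/28550 + j(-218, J(-5))/(-4416) = ((8544 + 8544) - 1*23276)/28550 + (-218 - 1*(-4))/(-4416) = (17088 - 23276)*(1/28550) + (-218 + 4)*(-1/4416) = -6188*1/28550 - 214*(-1/4416) = -3094/14275 + 107/2208 = -5304127/31519200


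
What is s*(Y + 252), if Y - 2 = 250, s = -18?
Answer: -9072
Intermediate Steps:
Y = 252 (Y = 2 + 250 = 252)
s*(Y + 252) = -18*(252 + 252) = -18*504 = -9072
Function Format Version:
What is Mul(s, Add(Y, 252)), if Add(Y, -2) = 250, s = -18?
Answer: -9072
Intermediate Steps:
Y = 252 (Y = Add(2, 250) = 252)
Mul(s, Add(Y, 252)) = Mul(-18, Add(252, 252)) = Mul(-18, 504) = -9072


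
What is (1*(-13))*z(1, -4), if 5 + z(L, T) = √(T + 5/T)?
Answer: 65 - 13*I*√21/2 ≈ 65.0 - 29.787*I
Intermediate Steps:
z(L, T) = -5 + √(T + 5/T)
(1*(-13))*z(1, -4) = (1*(-13))*(-5 + √(-4 + 5/(-4))) = -13*(-5 + √(-4 + 5*(-¼))) = -13*(-5 + √(-4 - 5/4)) = -13*(-5 + √(-21/4)) = -13*(-5 + I*√21/2) = 65 - 13*I*√21/2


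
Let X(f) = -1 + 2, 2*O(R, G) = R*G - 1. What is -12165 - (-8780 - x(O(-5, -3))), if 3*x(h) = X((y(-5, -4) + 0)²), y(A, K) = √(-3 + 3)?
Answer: -10154/3 ≈ -3384.7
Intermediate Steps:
y(A, K) = 0 (y(A, K) = √0 = 0)
O(R, G) = -½ + G*R/2 (O(R, G) = (R*G - 1)/2 = (G*R - 1)/2 = (-1 + G*R)/2 = -½ + G*R/2)
X(f) = 1
x(h) = ⅓ (x(h) = (⅓)*1 = ⅓)
-12165 - (-8780 - x(O(-5, -3))) = -12165 - (-8780 - 1*⅓) = -12165 - (-8780 - ⅓) = -12165 - 1*(-26341/3) = -12165 + 26341/3 = -10154/3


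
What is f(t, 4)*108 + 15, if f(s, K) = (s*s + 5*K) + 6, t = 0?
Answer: 2823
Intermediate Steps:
f(s, K) = 6 + s² + 5*K (f(s, K) = (s² + 5*K) + 6 = 6 + s² + 5*K)
f(t, 4)*108 + 15 = (6 + 0² + 5*4)*108 + 15 = (6 + 0 + 20)*108 + 15 = 26*108 + 15 = 2808 + 15 = 2823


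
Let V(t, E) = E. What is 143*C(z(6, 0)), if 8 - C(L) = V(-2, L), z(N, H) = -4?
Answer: 1716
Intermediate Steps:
C(L) = 8 - L
143*C(z(6, 0)) = 143*(8 - 1*(-4)) = 143*(8 + 4) = 143*12 = 1716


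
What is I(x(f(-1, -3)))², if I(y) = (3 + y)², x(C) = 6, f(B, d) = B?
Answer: 6561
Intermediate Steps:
I(x(f(-1, -3)))² = ((3 + 6)²)² = (9²)² = 81² = 6561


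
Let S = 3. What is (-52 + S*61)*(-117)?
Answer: -15327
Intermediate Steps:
(-52 + S*61)*(-117) = (-52 + 3*61)*(-117) = (-52 + 183)*(-117) = 131*(-117) = -15327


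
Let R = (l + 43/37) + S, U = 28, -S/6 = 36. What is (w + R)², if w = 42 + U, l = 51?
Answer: 12054784/1369 ≈ 8805.5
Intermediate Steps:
S = -216 (S = -6*36 = -216)
w = 70 (w = 42 + 28 = 70)
R = -6062/37 (R = (51 + 43/37) - 216 = 1930/37 - 216 = -6062/37 ≈ -163.84)
(w + R)² = (70 - 6062/37)² = (-3472/37)² = 12054784/1369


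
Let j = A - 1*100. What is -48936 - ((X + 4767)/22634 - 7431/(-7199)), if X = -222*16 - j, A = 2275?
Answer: -3986949558795/81471083 ≈ -48937.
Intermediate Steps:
j = 2175 (j = 2275 - 1*100 = 2275 - 100 = 2175)
X = -5727 (X = -222*16 - 1*2175 = -3552 - 2175 = -5727)
-48936 - ((X + 4767)/22634 - 7431/(-7199)) = -48936 - ((-5727 + 4767)/22634 - 7431/(-7199)) = -48936 - (-960*1/22634 - 7431*(-1/7199)) = -48936 - (-480/11317 + 7431/7199) = -48936 - 1*80641107/81471083 = -48936 - 80641107/81471083 = -3986949558795/81471083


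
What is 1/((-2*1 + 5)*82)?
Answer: 1/246 ≈ 0.0040650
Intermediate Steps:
1/((-2*1 + 5)*82) = 1/((-2 + 5)*82) = 1/(3*82) = 1/246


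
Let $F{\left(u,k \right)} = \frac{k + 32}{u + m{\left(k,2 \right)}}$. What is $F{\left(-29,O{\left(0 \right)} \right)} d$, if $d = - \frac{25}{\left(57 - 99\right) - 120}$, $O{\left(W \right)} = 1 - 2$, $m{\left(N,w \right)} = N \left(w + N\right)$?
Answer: $- \frac{155}{972} \approx -0.15947$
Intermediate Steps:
$m{\left(N,w \right)} = N \left(N + w\right)$
$O{\left(W \right)} = -1$
$F{\left(u,k \right)} = \frac{32 + k}{u + k \left(2 + k\right)}$ ($F{\left(u,k \right)} = \frac{k + 32}{u + k \left(k + 2\right)} = \frac{32 + k}{u + k \left(2 + k\right)}$)
$d = \frac{25}{162}$ ($d = - \frac{25}{-42 - 120} = - \frac{25}{-162} = \left(-25\right) \left(- \frac{1}{162}\right) = \frac{25}{162} \approx 0.15432$)
$F{\left(-29,O{\left(0 \right)} \right)} d = \frac{32 - 1}{-29 - \left(2 - 1\right)} \frac{25}{162} = \frac{1}{-29 - 1} \cdot 31 \cdot \frac{25}{162} = \frac{1}{-30} \cdot 31 \cdot \frac{25}{162} = \left(- \frac{1}{30}\right) 31 \cdot \frac{25}{162} = \left(- \frac{31}{30}\right) \frac{25}{162} = - \frac{155}{972}$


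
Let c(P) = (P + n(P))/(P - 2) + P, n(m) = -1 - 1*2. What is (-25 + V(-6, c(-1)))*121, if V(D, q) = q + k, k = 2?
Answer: -8228/3 ≈ -2742.7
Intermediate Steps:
n(m) = -3 (n(m) = -1 - 2 = -3)
c(P) = P + (-3 + P)/(-2 + P) (c(P) = (P - 3)/(P - 2) + P = (-3 + P)/(-2 + P) + P = P + (-3 + P)/(-2 + P))
V(D, q) = 2 + q (V(D, q) = q + 2 = 2 + q)
(-25 + V(-6, c(-1)))*121 = (-25 + (2 + (-3 + (-1)**2 - 1*(-1))/(-2 - 1)))*121 = (-25 + (2 + (-3 + 1 + 1)/(-3)))*121 = (-25 + (2 - 1/3*(-1)))*121 = (-25 + (2 + 1/3))*121 = (-25 + 7/3)*121 = -68/3*121 = -8228/3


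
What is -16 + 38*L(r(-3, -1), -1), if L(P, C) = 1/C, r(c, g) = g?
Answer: -54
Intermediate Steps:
-16 + 38*L(r(-3, -1), -1) = -16 + 38/(-1) = -16 + 38*(-1) = -16 - 38 = -54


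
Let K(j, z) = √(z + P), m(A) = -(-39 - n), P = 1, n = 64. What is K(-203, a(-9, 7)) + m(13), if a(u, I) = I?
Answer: 103 + 2*√2 ≈ 105.83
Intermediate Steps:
m(A) = 103 (m(A) = -(-39 - 1*64) = -(-39 - 64) = -1*(-103) = 103)
K(j, z) = √(1 + z) (K(j, z) = √(z + 1) = √(1 + z))
K(-203, a(-9, 7)) + m(13) = √(1 + 7) + 103 = √8 + 103 = 2*√2 + 103 = 103 + 2*√2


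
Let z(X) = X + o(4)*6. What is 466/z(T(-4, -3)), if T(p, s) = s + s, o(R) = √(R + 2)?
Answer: 233/15 + 233*√6/15 ≈ 53.582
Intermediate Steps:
o(R) = √(2 + R)
T(p, s) = 2*s
z(X) = X + 6*√6 (z(X) = X + √(2 + 4)*6 = X + √6*6 = X + 6*√6)
466/z(T(-4, -3)) = 466/(2*(-3) + 6*√6) = 466/(-6 + 6*√6)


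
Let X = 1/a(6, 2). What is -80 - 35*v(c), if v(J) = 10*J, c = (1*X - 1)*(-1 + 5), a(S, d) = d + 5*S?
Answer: 5105/4 ≈ 1276.3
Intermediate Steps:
X = 1/32 (X = 1/(2 + 5*6) = 1/(2 + 30) = 1/32 ≈ 0.031250)
c = -31/8 (c = (1*(1/32) - 1)*(-1 + 5) = (1/32 - 1)*4 = -31/32*4 = -31/8 ≈ -3.8750)
-80 - 35*v(c) = -80 - 350*(-31)/8 = -80 - 35*(-155/4) = -80 + 5425/4 = 5105/4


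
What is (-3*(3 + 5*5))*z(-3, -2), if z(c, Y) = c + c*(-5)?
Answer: -1008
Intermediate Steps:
z(c, Y) = -4*c (z(c, Y) = c - 5*c = -4*c)
(-3*(3 + 5*5))*z(-3, -2) = (-3*(3 + 5*5))*(-4*(-3)) = -3*(3 + 25)*12 = -3*28*12 = -84*12 = -1008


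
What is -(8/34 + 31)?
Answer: -531/17 ≈ -31.235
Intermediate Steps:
-(8/34 + 31) = -((1/34)*8 + 31) = -(4/17 + 31) = -1*531/17 = -531/17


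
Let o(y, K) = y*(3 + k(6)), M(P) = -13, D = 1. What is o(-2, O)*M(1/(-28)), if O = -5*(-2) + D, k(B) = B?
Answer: 234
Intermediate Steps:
O = 11 (O = -5*(-2) + 1 = 10 + 1 = 11)
o(y, K) = 9*y (o(y, K) = y*(3 + 6) = y*9 = 9*y)
o(-2, O)*M(1/(-28)) = (9*(-2))*(-13) = -18*(-13) = 234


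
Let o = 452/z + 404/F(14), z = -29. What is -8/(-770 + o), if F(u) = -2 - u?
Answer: 928/94057 ≈ 0.0098664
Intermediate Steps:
o = -4737/116 (o = 452/(-29) + 404/(-2 - 1*14) = 452*(-1/29) + 404/(-2 - 14) = -452/29 + 404/(-16) = -452/29 + 404*(-1/16) = -452/29 - 101/4 = -4737/116 ≈ -40.836)
-8/(-770 + o) = -8/(-770 - 4737/116) = -8/(-94057/116) = -8*(-116/94057) = 928/94057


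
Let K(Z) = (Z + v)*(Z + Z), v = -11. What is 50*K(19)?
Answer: 15200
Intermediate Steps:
K(Z) = 2*Z*(-11 + Z) (K(Z) = (Z - 11)*(Z + Z) = (-11 + Z)*(2*Z) = 2*Z*(-11 + Z))
50*K(19) = 50*(2*19*(-11 + 19)) = 50*(2*19*8) = 50*304 = 15200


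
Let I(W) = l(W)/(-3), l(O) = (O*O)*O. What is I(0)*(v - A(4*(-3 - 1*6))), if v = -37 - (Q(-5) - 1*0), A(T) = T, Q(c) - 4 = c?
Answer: 0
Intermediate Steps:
Q(c) = 4 + c
l(O) = O³ (l(O) = O²*O = O³)
I(W) = -W³/3 (I(W) = W³/(-3) = W³*(-⅓) = -W³/3)
v = -36 (v = -37 - ((4 - 5) - 1*0) = -37 - (-1 + 0) = -37 - 1*(-1) = -37 + 1 = -36)
I(0)*(v - A(4*(-3 - 1*6))) = (-⅓*0³)*(-36 - 4*(-3 - 1*6)) = (-⅓*0)*(-36 - 4*(-3 - 6)) = 0*(-36 - 4*(-9)) = 0*(-36 - 1*(-36)) = 0*(-36 + 36) = 0*0 = 0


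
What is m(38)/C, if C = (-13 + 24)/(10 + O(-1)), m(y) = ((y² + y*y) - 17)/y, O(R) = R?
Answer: 2349/38 ≈ 61.816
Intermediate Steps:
m(y) = (-17 + 2*y²)/y (m(y) = ((y² + y²) - 17)/y = (2*y² - 17)/y = (-17 + 2*y²)/y)
C = 11/9 (C = (-13 + 24)/(10 - 1) = 11/9 ≈ 1.2222)
m(38)/C = (-17/38 + 2*38)/(11/9) = (-17*1/38 + 76)*(9/11) = (-17/38 + 76)*(9/11) = (2871/38)*(9/11) = 2349/38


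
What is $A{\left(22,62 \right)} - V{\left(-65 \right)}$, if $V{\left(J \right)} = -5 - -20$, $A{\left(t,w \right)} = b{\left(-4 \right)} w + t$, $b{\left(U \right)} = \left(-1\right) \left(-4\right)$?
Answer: $255$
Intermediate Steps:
$b{\left(U \right)} = 4$
$A{\left(t,w \right)} = t + 4 w$ ($A{\left(t,w \right)} = 4 w + t = t + 4 w$)
$V{\left(J \right)} = 15$ ($V{\left(J \right)} = -5 + 20 = 15$)
$A{\left(22,62 \right)} - V{\left(-65 \right)} = \left(22 + 4 \cdot 62\right) - 15 = \left(22 + 248\right) - 15 = 270 - 15 = 255$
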